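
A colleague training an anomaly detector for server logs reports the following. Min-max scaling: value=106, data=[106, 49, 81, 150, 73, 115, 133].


min=49, max=150
(106-49)/(150-49) = 57/101 = 0.5644

0.5644


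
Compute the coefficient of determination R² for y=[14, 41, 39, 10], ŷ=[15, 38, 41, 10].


ȳ = 26
SS_res = Σ(y-ŷ)² = 14
SS_tot = Σ(y-ȳ)² = 794
R² = 1 - SS_res/SS_tot = 1 - 0.0176 = 0.9824

0.9824


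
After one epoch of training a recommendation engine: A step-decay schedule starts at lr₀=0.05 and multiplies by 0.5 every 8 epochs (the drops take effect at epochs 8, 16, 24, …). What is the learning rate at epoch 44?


n_drops = ⌊44/8⌋ = 5
lr = 0.05·0.5^5 = 0.05·0.03125 = 0.0015625

0.0015625


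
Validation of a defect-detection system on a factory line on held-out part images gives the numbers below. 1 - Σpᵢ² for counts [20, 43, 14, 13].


Probabilities: [20/90, 43/90, 14/90, 13/90] ≈ [0.2222, 0.4778, 0.1556, 0.1444]
Σpᵢ² = (400 + 1849 + 196 + 169)/90² = 2614/8100
Gini = 1 - Σpᵢ² = 1 - 2614/8100 = 0.6773

0.6773


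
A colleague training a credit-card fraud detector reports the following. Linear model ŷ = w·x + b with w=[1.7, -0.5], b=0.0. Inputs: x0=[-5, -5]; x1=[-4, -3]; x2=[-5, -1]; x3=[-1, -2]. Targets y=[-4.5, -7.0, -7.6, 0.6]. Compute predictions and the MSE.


ŷ0 = (1.7)·(-5) + (-0.5)·(-5) + 0.0 = -6.0
ŷ1 = (1.7)·(-4) + (-0.5)·(-3) + 0.0 = -5.3
ŷ2 = (1.7)·(-5) + (-0.5)·(-1) + 0.0 = -8.0
ŷ3 = (1.7)·(-1) + (-0.5)·(-2) + 0.0 = -0.7
errors² = [2.25, 2.89, 0.16, 1.69]
MSE = 6.9900/4 = 1.7475

1.7475


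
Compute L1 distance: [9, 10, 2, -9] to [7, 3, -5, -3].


d = |9-7| + |10-3| + |2+ 5| + |-9+ 3|
  = 2 + 7 + 7 + 6
  = 22

22


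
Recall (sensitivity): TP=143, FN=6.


Recall = TP/(TP+FN)
= 143/(143+6)
= 143/149 = 95.97%

95.97%


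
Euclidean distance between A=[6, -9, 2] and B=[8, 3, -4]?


d = √((6-8)² + (-9-3)² + (2+ 4)²)
  = √(4 + 144 + 36)
  = √184 = 13.5647

13.5647


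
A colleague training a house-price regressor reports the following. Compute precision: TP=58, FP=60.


Precision = TP/(TP+FP)
= 58/(58+60)
= 58/118 = 49.15%

49.15%


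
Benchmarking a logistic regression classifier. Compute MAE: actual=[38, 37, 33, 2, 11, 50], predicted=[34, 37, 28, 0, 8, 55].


Absolute errors: |38-34|=4, |37-37|=0, |33-28|=5, |2-0|=2, |11-8|=3, |50-55|=5
Sum = 19
MAE = 19/6 = 19/6

19/6


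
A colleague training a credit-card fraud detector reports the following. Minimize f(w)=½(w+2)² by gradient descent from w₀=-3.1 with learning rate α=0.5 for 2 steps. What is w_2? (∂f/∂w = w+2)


step 1: grad = -3.1+2 = -1.1; w = -3.1 - 0.5·(-1.1) = -2.55
step 2: grad = -2.55+2 = -0.55; w = -2.55 - 0.5·(-0.55) = -2.275

-2.275


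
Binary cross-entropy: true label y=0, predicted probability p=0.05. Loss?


BCE = -[y·ln(p) + (1-y)·ln(1-p)]
= -0 - 1·ln(1-0.05)
= -ln(0.95) = 0.0513

0.0513


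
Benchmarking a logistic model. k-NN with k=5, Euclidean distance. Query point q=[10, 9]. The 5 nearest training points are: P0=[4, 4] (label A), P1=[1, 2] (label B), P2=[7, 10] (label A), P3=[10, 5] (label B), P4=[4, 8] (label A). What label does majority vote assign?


d(q,P0) = 7.8102  (label A)
d(q,P1) = 11.4018  (label B)
d(q,P2) = 3.1623  (label A)
d(q,P3) = 4.0  (label B)
d(q,P4) = 6.0828  (label A)
Votes: A=3, B=2
Majority → A

A


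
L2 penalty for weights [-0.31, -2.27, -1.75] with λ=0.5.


‖w‖₂² = (-0.31)² + (-2.27)² + (-1.75)²
     = 0.0961 + 5.1529 + 3.0625
     = 8.3115
λ·‖w‖₂² = 0.5·8.3115 = 4.15575

4.15575


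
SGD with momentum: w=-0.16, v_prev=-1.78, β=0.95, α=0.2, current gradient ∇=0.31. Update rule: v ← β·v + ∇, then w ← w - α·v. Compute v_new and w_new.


v_new = 0.95·-1.78 + 0.31 = -1.691 + 0.31 = -1.381
w_new = -0.16 - 0.2·-1.381 = -0.16 + 0.2762 = 0.1162

v_new=-1.381, w_new=0.1162


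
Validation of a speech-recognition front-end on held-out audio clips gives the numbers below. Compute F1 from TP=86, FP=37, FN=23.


Precision = 86/123 = 0.6992
Recall = 86/109 = 0.789
F1 = 2·P·R/(P+R) = 2·TP/(2·TP+FP+FN) = 172/(172+37+23) = 172/232 = 0.7414

0.7414


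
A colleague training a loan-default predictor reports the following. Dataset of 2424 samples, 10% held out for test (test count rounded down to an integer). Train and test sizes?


Test = ⌊2424·10/100⌋ = 242
Train = 2424 - 242 = 2182

Train: 2182, Test: 242


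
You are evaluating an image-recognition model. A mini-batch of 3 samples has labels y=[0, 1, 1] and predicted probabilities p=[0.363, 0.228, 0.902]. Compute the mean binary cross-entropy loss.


L[0] = -ln(1-0.363) = -ln(0.637) = 0.451
L[1] = -ln(0.228) = 1.4784
L[2] = -ln(0.902) = 0.1031
mean = (0.451 + 1.4784 + 0.1031)/3 = 0.6775

0.6775


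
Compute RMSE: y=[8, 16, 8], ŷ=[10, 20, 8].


MSE = 20/3 = 6.6667
RMSE = √(20/3) = 2.582

2.582


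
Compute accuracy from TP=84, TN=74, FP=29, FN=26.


Accuracy = (TP+TN)/(TP+TN+FP+FN)
= (84+74)/(213)
= 158/213 = 74.18%

74.18%


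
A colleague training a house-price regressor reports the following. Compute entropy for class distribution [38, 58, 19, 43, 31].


Probabilities: [38/189, 58/189, 19/189, 43/189, 31/189] ≈ [0.2011, 0.3069, 0.1005, 0.2275, 0.164]
H = -((38/189)·log₂(38/189) + (58/189)·log₂(58/189) + (19/189)·log₂(19/189) + (43/189)·log₂(43/189) + (31/189)·log₂(31/189))
  = 2.2352 bits

2.2352 bits


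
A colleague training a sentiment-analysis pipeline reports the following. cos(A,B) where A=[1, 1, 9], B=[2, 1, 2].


A·B = 1·2 + 1·1 + 9·2 = 21
‖A‖ = √83 = 9.1104, ‖B‖ = √9 = 3
cos = 21/(√83·√9) = 21/√747 = 0.7683

0.7683


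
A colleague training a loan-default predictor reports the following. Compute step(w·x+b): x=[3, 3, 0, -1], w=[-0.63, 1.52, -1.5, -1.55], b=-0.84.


z = (3)·(-0.63) + (3)·(1.52) + (0)·(-1.5) + (-1)·(-1.55) - 0.84
  = 3.38
step(z) = 1 (z≥0)

1


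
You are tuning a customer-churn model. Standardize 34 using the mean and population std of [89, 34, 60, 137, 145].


μ = 93, σ = 42.9558
z = (34 - 93)/42.9558 = -1.3735

-1.3735


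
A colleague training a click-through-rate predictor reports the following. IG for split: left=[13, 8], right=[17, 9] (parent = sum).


Parent = [30, 17], H_parent = 0.9441
H_left = 0.9587 (n=21), H_right = 0.9306 (n=26)
H_children = (21/47)·0.9587 + (26/47)·0.9306 = 0.9432
IG = 0.9441 - 0.9432 = 0.0009

0.0009


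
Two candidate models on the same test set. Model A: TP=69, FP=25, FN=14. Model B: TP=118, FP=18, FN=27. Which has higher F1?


Model A: P=69/94=0.734, R=69/83=0.8313, F1=2PR/(P+R)=2TP/(2TP+FP+FN)=138/177=0.7797
Model B: P=118/136=0.8676, R=118/145=0.8138, F1=2PR/(P+R)=2TP/(2TP+FP+FN)=236/281=0.8399
0.7797 < 0.8399 → Model B

Model B


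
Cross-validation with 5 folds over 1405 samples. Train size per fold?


Fold size = 1405/5 = 281
Training per fold = 1405 - 281 = 1124

1124


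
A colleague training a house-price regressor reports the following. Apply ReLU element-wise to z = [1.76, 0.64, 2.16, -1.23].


ReLU(1.76) = max(0, 1.76) = 1.76
ReLU(0.64) = max(0, 0.64) = 0.64
ReLU(2.16) = max(0, 2.16) = 2.16
ReLU(-1.23) = max(0, -1.23) = 0.0
result = [1.76, 0.64, 2.16, 0.0]

[1.76, 0.64, 2.16, 0.0]


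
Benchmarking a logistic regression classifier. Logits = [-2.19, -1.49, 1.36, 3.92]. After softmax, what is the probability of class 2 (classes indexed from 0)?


Exponentials: e^-2.19=0.1119, e^-1.49=0.2254, e^1.36=3.8962, e^3.92=50.4004
Sum = 54.6339
Softmax = [0.002, 0.0041, 0.0713, 0.9225]
p[2] = 3.8962/54.6339 = 0.0713

0.0713


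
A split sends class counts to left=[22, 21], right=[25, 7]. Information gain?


Parent = [47, 28], H_parent = 0.9532
H_left = 0.9996 (n=43), H_right = 0.7579 (n=32)
H_children = (43/75)·0.9996 + (32/75)·0.7579 = 0.8965
IG = 0.9532 - 0.8965 = 0.0567

0.0567


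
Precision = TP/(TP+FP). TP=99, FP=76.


Precision = TP/(TP+FP)
= 99/(99+76)
= 99/175 = 56.57%

56.57%


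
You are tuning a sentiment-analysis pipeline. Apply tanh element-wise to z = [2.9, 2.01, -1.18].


tanh(2.9) = 0.994
tanh(2.01) = 0.9647
tanh(-1.18) = -0.8275
result = [0.994, 0.9647, -0.8275]

[0.994, 0.9647, -0.8275]


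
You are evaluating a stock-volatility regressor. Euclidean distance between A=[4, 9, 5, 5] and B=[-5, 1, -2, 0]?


d = √((4+ 5)² + (9-1)² + (5+ 2)² + (5-0)²)
  = √(81 + 64 + 49 + 25)
  = √219 = 14.7986

14.7986


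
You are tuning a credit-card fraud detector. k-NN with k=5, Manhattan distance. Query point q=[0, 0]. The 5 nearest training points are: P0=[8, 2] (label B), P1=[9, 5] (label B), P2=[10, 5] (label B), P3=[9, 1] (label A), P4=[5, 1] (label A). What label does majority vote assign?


d(q,P0) = 10  (label B)
d(q,P1) = 14  (label B)
d(q,P2) = 15  (label B)
d(q,P3) = 10  (label A)
d(q,P4) = 6  (label A)
Votes: A=2, B=3
Majority → B

B


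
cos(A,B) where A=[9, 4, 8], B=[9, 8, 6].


A·B = 9·9 + 4·8 + 8·6 = 161
‖A‖ = √161 = 12.6886, ‖B‖ = √181 = 13.4536
cos = 161/(√161·√181) = 161/√29141 = 0.9431

0.9431


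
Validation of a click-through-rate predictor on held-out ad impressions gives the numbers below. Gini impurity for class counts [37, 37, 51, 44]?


Probabilities: [37/169, 37/169, 51/169, 44/169] ≈ [0.2189, 0.2189, 0.3018, 0.2604]
Σpᵢ² = (1369 + 1369 + 2601 + 1936)/169² = 7275/28561
Gini = 1 - Σpᵢ² = 1 - 7275/28561 = 0.7453

0.7453


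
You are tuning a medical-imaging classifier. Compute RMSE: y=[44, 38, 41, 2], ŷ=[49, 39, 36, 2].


MSE = 51/4 = 12.75
RMSE = √(51/4) = 3.5707

3.5707


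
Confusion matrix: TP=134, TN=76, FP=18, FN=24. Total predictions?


Total = TP + TN + FP + FN
= 134 + 76 + 18 + 24
= 252
(Predicted positive: 152, predicted negative: 100)

252


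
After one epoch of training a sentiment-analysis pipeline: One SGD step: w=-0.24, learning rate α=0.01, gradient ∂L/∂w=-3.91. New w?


w_new = w - α·∇
= -0.24 - 0.01·-3.91
= -0.24 + 0.0391
= -0.2009

-0.2009


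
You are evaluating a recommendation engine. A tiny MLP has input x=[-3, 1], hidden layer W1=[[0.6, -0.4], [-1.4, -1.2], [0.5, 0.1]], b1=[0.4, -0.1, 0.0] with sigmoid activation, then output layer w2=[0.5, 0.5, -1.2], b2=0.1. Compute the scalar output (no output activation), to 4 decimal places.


z1[0] = (0.6)·(-3) + (-0.4)·(1) + 0.4 = -1.8
z1[1] = (-1.4)·(-3) + (-1.2)·(1) - 0.1 = 2.9
z1[2] = (0.5)·(-3) + (0.1)·(1) + 0.0 = -1.4
h = sigmoid(z1) = [0.1419, 0.9478, 0.1978]
output = (0.5)·(0.1419) + (0.5)·(0.9478) + (-1.2)·(0.1978) + 0.1 = 0.4075

0.4075


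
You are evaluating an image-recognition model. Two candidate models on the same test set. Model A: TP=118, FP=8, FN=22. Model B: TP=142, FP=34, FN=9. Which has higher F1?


Model A: P=118/126=0.9365, R=118/140=0.8429, F1=2PR/(P+R)=2TP/(2TP+FP+FN)=236/266=0.8872
Model B: P=142/176=0.8068, R=142/151=0.9404, F1=2PR/(P+R)=2TP/(2TP+FP+FN)=284/327=0.8685
0.8872 > 0.8685 → Model A

Model A


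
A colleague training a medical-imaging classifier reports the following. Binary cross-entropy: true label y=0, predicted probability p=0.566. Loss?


BCE = -[y·ln(p) + (1-y)·ln(1-p)]
= -0 - 1·ln(1-0.566)
= -ln(0.434) = 0.8347

0.8347


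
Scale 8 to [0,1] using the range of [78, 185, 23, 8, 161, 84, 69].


min=8, max=185
(8-8)/(185-8) = 0/177 = 0.0

0.0


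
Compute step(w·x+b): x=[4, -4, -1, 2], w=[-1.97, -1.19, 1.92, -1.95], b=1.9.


z = (4)·(-1.97) + (-4)·(-1.19) + (-1)·(1.92) + (2)·(-1.95) + 1.9
  = -7.04
step(z) = 0 (z<0)

0


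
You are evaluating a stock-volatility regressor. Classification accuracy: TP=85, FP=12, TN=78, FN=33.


Accuracy = (TP+TN)/(TP+TN+FP+FN)
= (85+78)/(208)
= 163/208 = 78.37%

78.37%


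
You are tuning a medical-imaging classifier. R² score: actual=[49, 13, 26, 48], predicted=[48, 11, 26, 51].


ȳ = 34
SS_res = Σ(y-ŷ)² = 14
SS_tot = Σ(y-ȳ)² = 926
R² = 1 - SS_res/SS_tot = 1 - 0.0151 = 0.9849

0.9849


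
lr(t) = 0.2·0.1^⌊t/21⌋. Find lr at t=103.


n_drops = ⌊103/21⌋ = 4
lr = 0.2·0.1^4 = 0.2·0.0001 = 0.00002

0.00002


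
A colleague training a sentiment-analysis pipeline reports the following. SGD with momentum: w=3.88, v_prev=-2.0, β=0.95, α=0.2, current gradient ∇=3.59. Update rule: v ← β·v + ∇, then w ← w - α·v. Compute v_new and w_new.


v_new = 0.95·-2.0 + 3.59 = -1.9 + 3.59 = 1.69
w_new = 3.88 - 0.2·1.69 = 3.88 - 0.338 = 3.542

v_new=1.69, w_new=3.542


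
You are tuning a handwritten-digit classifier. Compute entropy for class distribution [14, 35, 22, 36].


Probabilities: [14/107, 35/107, 22/107, 36/107] ≈ [0.1308, 0.3271, 0.2056, 0.3364]
H = -((14/107)·log₂(14/107) + (35/107)·log₂(35/107) + (22/107)·log₂(22/107) + (36/107)·log₂(36/107))
  = 1.9092 bits

1.9092 bits


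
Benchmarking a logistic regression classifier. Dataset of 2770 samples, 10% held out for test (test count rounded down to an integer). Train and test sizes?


Test = ⌊2770·10/100⌋ = 277
Train = 2770 - 277 = 2493

Train: 2493, Test: 277


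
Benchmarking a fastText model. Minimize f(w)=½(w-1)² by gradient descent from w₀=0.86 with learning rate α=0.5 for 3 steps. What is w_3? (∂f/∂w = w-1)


step 1: grad = 0.86-1 = -0.14; w = 0.86 - 0.5·(-0.14) = 0.93
step 2: grad = 0.93-1 = -0.07; w = 0.93 - 0.5·(-0.07) = 0.965
step 3: grad = 0.965-1 = -0.035; w = 0.965 - 0.5·(-0.035) = 0.9825

0.9825


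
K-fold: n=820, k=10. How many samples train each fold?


Fold size = 820/10 = 82
Training per fold = 820 - 82 = 738

738


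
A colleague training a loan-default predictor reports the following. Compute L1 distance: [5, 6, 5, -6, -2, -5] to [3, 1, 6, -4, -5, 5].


d = |5-3| + |6-1| + |5-6| + |-6+ 4| + |-2+ 5| + |-5-5|
  = 2 + 5 + 1 + 2 + 3 + 10
  = 23

23


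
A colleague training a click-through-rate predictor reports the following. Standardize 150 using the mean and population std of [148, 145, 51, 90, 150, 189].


μ = 128.8333, σ = 45.2085
z = (150 - 128.8333)/45.2085 = 0.4682

0.4682


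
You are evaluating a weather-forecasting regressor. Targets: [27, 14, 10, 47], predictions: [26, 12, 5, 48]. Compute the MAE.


Absolute errors: |27-26|=1, |14-12|=2, |10-5|=5, |47-48|=1
Sum = 9
MAE = 9/4 = 9/4

9/4


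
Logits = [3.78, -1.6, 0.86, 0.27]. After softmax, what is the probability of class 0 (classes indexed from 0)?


Exponentials: e^3.78=43.816, e^-1.6=0.2019, e^0.86=2.3632, e^0.27=1.31
Sum = 47.6911
Softmax = [0.9187, 0.0042, 0.0496, 0.0275]
p[0] = 43.816/47.6911 = 0.9187

0.9187


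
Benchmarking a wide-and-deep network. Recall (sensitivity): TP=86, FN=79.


Recall = TP/(TP+FN)
= 86/(86+79)
= 86/165 = 52.12%

52.12%


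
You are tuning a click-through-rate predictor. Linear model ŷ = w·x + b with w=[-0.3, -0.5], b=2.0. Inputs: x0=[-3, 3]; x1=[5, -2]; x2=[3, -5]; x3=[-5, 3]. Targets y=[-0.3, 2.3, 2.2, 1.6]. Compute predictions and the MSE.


ŷ0 = (-0.3)·(-3) + (-0.5)·(3) + 2.0 = 1.4
ŷ1 = (-0.3)·(5) + (-0.5)·(-2) + 2.0 = 1.5
ŷ2 = (-0.3)·(3) + (-0.5)·(-5) + 2.0 = 3.6
ŷ3 = (-0.3)·(-5) + (-0.5)·(3) + 2.0 = 2.0
errors² = [2.89, 0.64, 1.96, 0.16]
MSE = 5.6500/4 = 1.4125

1.4125


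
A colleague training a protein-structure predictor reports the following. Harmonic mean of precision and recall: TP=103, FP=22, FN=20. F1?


Precision = 103/125 = 0.824
Recall = 103/123 = 0.8374
F1 = 2·P·R/(P+R) = 2·TP/(2·TP+FP+FN) = 206/(206+22+20) = 206/248 = 0.8306

0.8306


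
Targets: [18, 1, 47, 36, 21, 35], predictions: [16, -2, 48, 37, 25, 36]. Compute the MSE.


Squared errors: (18-16)²=4, (1+ 2)²=9, (47-48)²=1, (36-37)²=1, (21-25)²=16, (35-36)²=1
Sum = 32
MSE = 32/6 = 16/3

16/3


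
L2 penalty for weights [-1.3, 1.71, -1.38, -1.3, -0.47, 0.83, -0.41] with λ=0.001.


‖w‖₂² = (-1.3)² + (1.71)² + (-1.38)² + (-1.3)² + (-0.47)² + (0.83)² + (-0.41)²
     = 1.69 + 2.9241 + 1.9044 + 1.69 + 0.2209 + 0.6889 + 0.1681
     = 9.2864
λ·‖w‖₂² = 0.001·9.2864 = 0.009286

0.009286


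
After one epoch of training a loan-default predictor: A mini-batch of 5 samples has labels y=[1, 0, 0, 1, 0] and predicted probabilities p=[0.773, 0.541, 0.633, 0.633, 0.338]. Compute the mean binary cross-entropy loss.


L[0] = -ln(0.773) = 0.2575
L[1] = -ln(1-0.541) = -ln(0.459) = 0.7787
L[2] = -ln(1-0.633) = -ln(0.367) = 1.0024
L[3] = -ln(0.633) = 0.4573
L[4] = -ln(1-0.338) = -ln(0.662) = 0.4125
mean = (0.2575 + 0.7787 + 1.0024 + 0.4573 + 0.4125)/5 = 0.5817

0.5817


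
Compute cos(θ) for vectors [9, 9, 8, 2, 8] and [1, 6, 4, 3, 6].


A·B = 9·1 + 9·6 + 8·4 + 2·3 + 8·6 = 149
‖A‖ = √294 = 17.1464, ‖B‖ = √98 = 9.8995
cos = 149/(√294·√98) = 149/√28812 = 0.8778

0.8778


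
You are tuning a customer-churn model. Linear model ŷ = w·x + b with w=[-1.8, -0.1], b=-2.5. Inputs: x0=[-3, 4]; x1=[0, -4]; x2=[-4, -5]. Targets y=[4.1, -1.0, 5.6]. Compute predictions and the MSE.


ŷ0 = (-1.8)·(-3) + (-0.1)·(4) - 2.5 = 2.5
ŷ1 = (-1.8)·(0) + (-0.1)·(-4) - 2.5 = -2.1
ŷ2 = (-1.8)·(-4) + (-0.1)·(-5) - 2.5 = 5.2
errors² = [2.56, 1.21, 0.16]
MSE = 3.9300/3 = 1.31

1.31


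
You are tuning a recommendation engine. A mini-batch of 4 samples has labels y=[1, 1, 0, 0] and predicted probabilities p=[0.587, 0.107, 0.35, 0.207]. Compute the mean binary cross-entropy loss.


L[0] = -ln(0.587) = 0.5327
L[1] = -ln(0.107) = 2.2349
L[2] = -ln(1-0.35) = -ln(0.65) = 0.4308
L[3] = -ln(1-0.207) = -ln(0.793) = 0.2319
mean = (0.5327 + 2.2349 + 0.4308 + 0.2319)/4 = 0.8576

0.8576


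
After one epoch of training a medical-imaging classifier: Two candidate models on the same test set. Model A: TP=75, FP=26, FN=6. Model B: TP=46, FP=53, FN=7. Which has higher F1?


Model A: P=75/101=0.7426, R=75/81=0.9259, F1=2PR/(P+R)=2TP/(2TP+FP+FN)=150/182=0.8242
Model B: P=46/99=0.4646, R=46/53=0.8679, F1=2PR/(P+R)=2TP/(2TP+FP+FN)=92/152=0.6053
0.8242 > 0.6053 → Model A

Model A


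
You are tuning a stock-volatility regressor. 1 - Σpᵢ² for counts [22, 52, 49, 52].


Probabilities: [22/175, 52/175, 49/175, 52/175] ≈ [0.1257, 0.2971, 0.28, 0.2971]
Σpᵢ² = (484 + 2704 + 2401 + 2704)/175² = 8293/30625
Gini = 1 - Σpᵢ² = 1 - 8293/30625 = 0.7292

0.7292


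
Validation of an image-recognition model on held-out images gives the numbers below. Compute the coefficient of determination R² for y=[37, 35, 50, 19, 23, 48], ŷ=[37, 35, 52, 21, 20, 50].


ȳ = 35.3333
SS_res = Σ(y-ŷ)² = 21
SS_tot = Σ(y-ȳ)² = 797.33
R² = 1 - SS_res/SS_tot = 1 - 0.0263 = 0.9737

0.9737


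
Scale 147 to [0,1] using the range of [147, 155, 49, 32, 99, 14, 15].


min=14, max=155
(147-14)/(155-14) = 133/141 = 0.9433

0.9433


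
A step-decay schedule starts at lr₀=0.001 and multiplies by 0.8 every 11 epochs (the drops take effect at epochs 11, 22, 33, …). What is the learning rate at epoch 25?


n_drops = ⌊25/11⌋ = 2
lr = 0.001·0.8^2 = 0.001·0.64 = 0.00064

0.00064


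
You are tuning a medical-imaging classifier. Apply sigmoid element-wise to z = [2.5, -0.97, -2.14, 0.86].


σ(2.5) = 1/(1+e^-2.5) = 0.9241
σ(-0.97) = 1/(1+e^0.97) = 0.2749
σ(-2.14) = 1/(1+e^2.14) = 0.1053
σ(0.86) = 1/(1+e^-0.86) = 0.7027
result = [0.9241, 0.2749, 0.1053, 0.7027]

[0.9241, 0.2749, 0.1053, 0.7027]


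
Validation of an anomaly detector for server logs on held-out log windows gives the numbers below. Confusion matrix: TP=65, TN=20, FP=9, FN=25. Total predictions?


Total = TP + TN + FP + FN
= 65 + 20 + 9 + 25
= 119
(Predicted positive: 74, predicted negative: 45)

119


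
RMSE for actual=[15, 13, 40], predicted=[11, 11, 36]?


MSE = 36/3 = 12
RMSE = √(36/3) = 3.4641

3.4641


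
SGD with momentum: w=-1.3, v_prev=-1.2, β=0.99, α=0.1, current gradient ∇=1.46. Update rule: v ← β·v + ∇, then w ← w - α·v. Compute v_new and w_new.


v_new = 0.99·-1.2 + 1.46 = -1.188 + 1.46 = 0.272
w_new = -1.3 - 0.1·0.272 = -1.3 - 0.0272 = -1.3272

v_new=0.272, w_new=-1.3272


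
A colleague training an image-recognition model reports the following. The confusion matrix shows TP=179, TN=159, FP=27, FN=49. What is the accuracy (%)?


Accuracy = (TP+TN)/(TP+TN+FP+FN)
= (179+159)/(414)
= 338/414 = 81.64%

81.64%


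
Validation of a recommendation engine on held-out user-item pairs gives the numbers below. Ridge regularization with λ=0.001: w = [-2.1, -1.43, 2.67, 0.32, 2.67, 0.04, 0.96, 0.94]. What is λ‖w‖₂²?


‖w‖₂² = (-2.1)² + (-1.43)² + (2.67)² + (0.32)² + (2.67)² + (0.04)² + (0.96)² + (0.94)²
     = 4.41 + 2.0449 + 7.1289 + 0.1024 + 7.1289 + 0.0016 + 0.9216 + 0.8836
     = 22.6219
λ·‖w‖₂² = 0.001·22.6219 = 0.022622

0.022622


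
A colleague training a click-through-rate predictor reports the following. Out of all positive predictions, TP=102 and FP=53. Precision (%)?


Precision = TP/(TP+FP)
= 102/(102+53)
= 102/155 = 65.81%

65.81%


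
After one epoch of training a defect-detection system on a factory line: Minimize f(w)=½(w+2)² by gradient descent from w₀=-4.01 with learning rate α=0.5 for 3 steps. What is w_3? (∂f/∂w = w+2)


step 1: grad = -4.01+2 = -2.01; w = -4.01 - 0.5·(-2.01) = -3.005
step 2: grad = -3.005+2 = -1.005; w = -3.005 - 0.5·(-1.005) = -2.5025
step 3: grad = -2.5025+2 = -0.5025; w = -2.5025 - 0.5·(-0.5025) = -2.25125

-2.25125


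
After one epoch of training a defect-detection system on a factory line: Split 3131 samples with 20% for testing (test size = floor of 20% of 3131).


Test = ⌊3131·20/100⌋ = 626
Train = 3131 - 626 = 2505

Train: 2505, Test: 626


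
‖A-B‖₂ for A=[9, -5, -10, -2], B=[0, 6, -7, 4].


d = √((9-0)² + (-5-6)² + (-10+ 7)² + (-2-4)²)
  = √(81 + 121 + 9 + 36)
  = √247 = 15.7162

15.7162


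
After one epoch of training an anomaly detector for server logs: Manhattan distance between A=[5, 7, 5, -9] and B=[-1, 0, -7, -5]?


d = |5+ 1| + |7-0| + |5+ 7| + |-9+ 5|
  = 6 + 7 + 12 + 4
  = 29

29


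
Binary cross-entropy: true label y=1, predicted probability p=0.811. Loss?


BCE = -[y·ln(p) + (1-y)·ln(1-p)]
= -1·ln(0.811) - 0
= -ln(0.811) = 0.2095

0.2095


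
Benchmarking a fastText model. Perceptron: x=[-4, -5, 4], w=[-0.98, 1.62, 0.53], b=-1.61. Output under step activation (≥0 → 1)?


z = (-4)·(-0.98) + (-5)·(1.62) + (4)·(0.53) - 1.61
  = -3.67
step(z) = 0 (z<0)

0


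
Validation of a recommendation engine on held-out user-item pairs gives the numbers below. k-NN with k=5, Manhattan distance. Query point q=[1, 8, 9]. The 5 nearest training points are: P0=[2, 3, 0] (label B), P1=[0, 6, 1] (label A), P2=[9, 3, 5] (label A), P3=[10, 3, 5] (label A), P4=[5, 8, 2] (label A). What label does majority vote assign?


d(q,P0) = 15  (label B)
d(q,P1) = 11  (label A)
d(q,P2) = 17  (label A)
d(q,P3) = 18  (label A)
d(q,P4) = 11  (label A)
Votes: A=4, B=1
Majority → A

A


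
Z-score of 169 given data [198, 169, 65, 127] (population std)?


μ = 139.75, σ = 49.9969
z = (169 - 139.75)/49.9969 = 0.585

0.585


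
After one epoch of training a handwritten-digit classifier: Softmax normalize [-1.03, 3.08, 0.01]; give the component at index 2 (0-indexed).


Exponentials: e^-1.03=0.357, e^3.08=21.7584, e^0.01=1.0101
Sum = 23.1255
Softmax = [0.0154, 0.9409, 0.0437]
p[2] = 1.0101/23.1255 = 0.0437

0.0437


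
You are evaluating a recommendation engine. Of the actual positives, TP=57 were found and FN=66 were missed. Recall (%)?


Recall = TP/(TP+FN)
= 57/(57+66)
= 57/123 = 46.34%

46.34%


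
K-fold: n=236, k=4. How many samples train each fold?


Fold size = 236/4 = 59
Training per fold = 236 - 59 = 177

177


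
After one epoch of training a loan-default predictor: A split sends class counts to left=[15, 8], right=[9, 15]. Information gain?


Parent = [24, 23], H_parent = 0.9997
H_left = 0.9321 (n=23), H_right = 0.9544 (n=24)
H_children = (23/47)·0.9321 + (24/47)·0.9544 = 0.9435
IG = 0.9997 - 0.9435 = 0.0562

0.0562


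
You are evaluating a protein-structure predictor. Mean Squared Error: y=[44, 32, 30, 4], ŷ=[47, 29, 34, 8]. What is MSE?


Squared errors: (44-47)²=9, (32-29)²=9, (30-34)²=16, (4-8)²=16
Sum = 50
MSE = 50/4 = 25/2

25/2


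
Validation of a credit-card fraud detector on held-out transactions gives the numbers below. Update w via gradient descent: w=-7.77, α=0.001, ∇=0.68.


w_new = w - α·∇
= -7.77 - 0.001·0.68
= -7.77 - 0.00068
= -7.77068

-7.77068


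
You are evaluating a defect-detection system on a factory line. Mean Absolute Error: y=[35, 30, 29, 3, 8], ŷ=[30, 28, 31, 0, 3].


Absolute errors: |35-30|=5, |30-28|=2, |29-31|=2, |3-0|=3, |8-3|=5
Sum = 17
MAE = 17/5 = 17/5

17/5


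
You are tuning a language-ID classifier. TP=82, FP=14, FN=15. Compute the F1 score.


Precision = 82/96 = 0.8542
Recall = 82/97 = 0.8454
F1 = 2·P·R/(P+R) = 2·TP/(2·TP+FP+FN) = 164/(164+14+15) = 164/193 = 0.8497

0.8497


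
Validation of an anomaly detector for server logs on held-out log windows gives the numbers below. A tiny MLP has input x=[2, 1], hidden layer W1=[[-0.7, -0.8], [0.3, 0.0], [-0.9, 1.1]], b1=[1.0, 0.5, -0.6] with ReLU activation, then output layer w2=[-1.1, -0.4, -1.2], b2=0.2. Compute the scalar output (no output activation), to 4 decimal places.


z1[0] = (-0.7)·(2) + (-0.8)·(1) + 1.0 = -1.2
z1[1] = (0.3)·(2) + (0.0)·(1) + 0.5 = 1.1
z1[2] = (-0.9)·(2) + (1.1)·(1) - 0.6 = -1.3
h = ReLU(z1) = [0.0, 1.1, 0.0]
output = (-1.1)·(0.0) + (-0.4)·(1.1) + (-1.2)·(0.0) + 0.2 = -0.24

-0.24


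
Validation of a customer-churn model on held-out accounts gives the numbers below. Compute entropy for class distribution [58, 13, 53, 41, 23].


Probabilities: [58/188, 13/188, 53/188, 41/188, 23/188] ≈ [0.3085, 0.0691, 0.2819, 0.2181, 0.1223]
H = -((58/188)·log₂(58/188) + (13/188)·log₂(13/188) + (53/188)·log₂(53/188) + (41/188)·log₂(41/188) + (23/188)·log₂(23/188))
  = 2.1549 bits

2.1549 bits


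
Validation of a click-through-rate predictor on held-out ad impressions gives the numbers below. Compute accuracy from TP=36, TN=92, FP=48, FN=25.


Accuracy = (TP+TN)/(TP+TN+FP+FN)
= (36+92)/(201)
= 128/201 = 63.68%

63.68%


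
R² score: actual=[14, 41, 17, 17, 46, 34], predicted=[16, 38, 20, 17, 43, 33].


ȳ = 28.1667
SS_res = Σ(y-ŷ)² = 32
SS_tot = Σ(y-ȳ)² = 966.83
R² = 1 - SS_res/SS_tot = 1 - 0.0331 = 0.9669

0.9669


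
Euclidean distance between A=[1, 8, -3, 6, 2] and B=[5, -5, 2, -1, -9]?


d = √((1-5)² + (8+ 5)² + (-3-2)² + (6+ 1)² + (2+ 9)²)
  = √(16 + 169 + 25 + 49 + 121)
  = √380 = 19.4936

19.4936


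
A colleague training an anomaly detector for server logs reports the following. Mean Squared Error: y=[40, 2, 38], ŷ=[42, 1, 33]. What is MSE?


Squared errors: (40-42)²=4, (2-1)²=1, (38-33)²=25
Sum = 30
MSE = 30/3 = 10

10


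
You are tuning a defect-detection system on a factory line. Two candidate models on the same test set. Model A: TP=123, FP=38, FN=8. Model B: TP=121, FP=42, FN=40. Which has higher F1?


Model A: P=123/161=0.764, R=123/131=0.9389, F1=2PR/(P+R)=2TP/(2TP+FP+FN)=246/292=0.8425
Model B: P=121/163=0.7423, R=121/161=0.7516, F1=2PR/(P+R)=2TP/(2TP+FP+FN)=242/324=0.7469
0.8425 > 0.7469 → Model A

Model A


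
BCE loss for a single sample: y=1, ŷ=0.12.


BCE = -[y·ln(p) + (1-y)·ln(1-p)]
= -1·ln(0.12) - 0
= -ln(0.12) = 2.1203

2.1203


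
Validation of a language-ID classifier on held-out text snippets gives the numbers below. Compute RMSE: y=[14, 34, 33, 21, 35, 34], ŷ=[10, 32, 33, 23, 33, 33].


MSE = 29/6 = 4.8333
RMSE = √(29/6) = 2.1985

2.1985


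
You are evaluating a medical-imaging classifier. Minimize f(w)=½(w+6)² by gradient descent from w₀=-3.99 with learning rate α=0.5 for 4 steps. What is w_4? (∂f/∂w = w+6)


step 1: grad = -3.99+6 = 2.01; w = -3.99 - 0.5·(2.01) = -4.995
step 2: grad = -4.995+6 = 1.005; w = -4.995 - 0.5·(1.005) = -5.4975
step 3: grad = -5.4975+6 = 0.5025; w = -5.4975 - 0.5·(0.5025) = -5.74875
step 4: grad = -5.74875+6 = 0.25125; w = -5.74875 - 0.5·(0.25125) = -5.874375

-5.874375


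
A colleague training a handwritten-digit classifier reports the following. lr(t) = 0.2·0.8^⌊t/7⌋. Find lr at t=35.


n_drops = ⌊35/7⌋ = 5
lr = 0.2·0.8^5 = 0.2·0.32768 = 0.065536

0.065536


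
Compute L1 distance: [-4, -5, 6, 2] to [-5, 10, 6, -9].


d = |-4+ 5| + |-5-10| + |6-6| + |2+ 9|
  = 1 + 15 + 0 + 11
  = 27

27


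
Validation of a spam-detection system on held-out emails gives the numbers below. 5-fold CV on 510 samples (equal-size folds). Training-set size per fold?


Fold size = 510/5 = 102
Training per fold = 510 - 102 = 408

408


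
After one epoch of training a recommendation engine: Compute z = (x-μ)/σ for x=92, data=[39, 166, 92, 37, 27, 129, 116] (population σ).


μ = 86.5714, σ = 49.6757
z = (92 - 86.5714)/49.6757 = 0.1093

0.1093


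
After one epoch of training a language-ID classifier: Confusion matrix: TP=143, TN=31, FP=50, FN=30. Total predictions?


Total = TP + TN + FP + FN
= 143 + 31 + 50 + 30
= 254
(Predicted positive: 193, predicted negative: 61)

254


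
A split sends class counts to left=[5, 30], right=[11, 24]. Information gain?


Parent = [16, 54], H_parent = 0.7755
H_left = 0.5917 (n=35), H_right = 0.8981 (n=35)
H_children = (35/70)·0.5917 + (35/70)·0.8981 = 0.7449
IG = 0.7755 - 0.7449 = 0.0306

0.0306


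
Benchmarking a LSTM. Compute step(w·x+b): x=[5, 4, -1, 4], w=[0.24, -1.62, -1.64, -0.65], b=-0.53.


z = (5)·(0.24) + (4)·(-1.62) + (-1)·(-1.64) + (4)·(-0.65) - 0.53
  = -6.77
step(z) = 0 (z<0)

0


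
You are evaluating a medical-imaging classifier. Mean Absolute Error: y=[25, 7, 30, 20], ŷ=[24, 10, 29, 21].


Absolute errors: |25-24|=1, |7-10|=3, |30-29|=1, |20-21|=1
Sum = 6
MAE = 6/4 = 3/2

3/2


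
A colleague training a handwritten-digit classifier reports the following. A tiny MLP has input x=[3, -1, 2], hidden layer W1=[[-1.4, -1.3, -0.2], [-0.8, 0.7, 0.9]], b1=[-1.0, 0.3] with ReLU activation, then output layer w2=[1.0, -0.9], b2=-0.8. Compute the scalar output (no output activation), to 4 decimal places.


z1[0] = (-1.4)·(3) + (-1.3)·(-1) + (-0.2)·(2) - 1.0 = -4.3
z1[1] = (-0.8)·(3) + (0.7)·(-1) + (0.9)·(2) + 0.3 = -1.0
h = ReLU(z1) = [0.0, 0.0]
output = (1.0)·(0.0) + (-0.9)·(0.0) - 0.8 = -0.8

-0.8


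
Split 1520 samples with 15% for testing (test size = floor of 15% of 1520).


Test = ⌊1520·15/100⌋ = 228
Train = 1520 - 228 = 1292

Train: 1292, Test: 228


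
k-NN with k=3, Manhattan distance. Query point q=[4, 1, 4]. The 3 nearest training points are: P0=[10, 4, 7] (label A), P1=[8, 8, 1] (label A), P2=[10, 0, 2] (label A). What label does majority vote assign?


d(q,P0) = 12  (label A)
d(q,P1) = 14  (label A)
d(q,P2) = 9  (label A)
Votes: A=3, B=0
Majority → A

A


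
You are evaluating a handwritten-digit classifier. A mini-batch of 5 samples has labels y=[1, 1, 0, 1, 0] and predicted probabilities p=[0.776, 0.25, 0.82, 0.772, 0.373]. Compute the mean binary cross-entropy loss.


L[0] = -ln(0.776) = 0.2536
L[1] = -ln(0.25) = 1.3863
L[2] = -ln(1-0.82) = -ln(0.18) = 1.7148
L[3] = -ln(0.772) = 0.2588
L[4] = -ln(1-0.373) = -ln(0.627) = 0.4668
mean = (0.2536 + 1.3863 + 1.7148 + 0.2588 + 0.4668)/5 = 0.8161

0.8161


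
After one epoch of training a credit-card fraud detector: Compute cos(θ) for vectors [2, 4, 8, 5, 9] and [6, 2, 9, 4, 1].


A·B = 2·6 + 4·2 + 8·9 + 5·4 + 9·1 = 121
‖A‖ = √190 = 13.784, ‖B‖ = √138 = 11.7473
cos = 121/(√190·√138) = 121/√26220 = 0.7473

0.7473


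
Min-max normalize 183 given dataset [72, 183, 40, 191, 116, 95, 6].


min=6, max=191
(183-6)/(191-6) = 177/185 = 0.9568

0.9568


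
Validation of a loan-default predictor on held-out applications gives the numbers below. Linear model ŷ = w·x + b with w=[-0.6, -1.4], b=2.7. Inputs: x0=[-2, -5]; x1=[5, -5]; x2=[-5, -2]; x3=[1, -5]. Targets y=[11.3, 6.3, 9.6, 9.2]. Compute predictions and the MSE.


ŷ0 = (-0.6)·(-2) + (-1.4)·(-5) + 2.7 = 10.9
ŷ1 = (-0.6)·(5) + (-1.4)·(-5) + 2.7 = 6.7
ŷ2 = (-0.6)·(-5) + (-1.4)·(-2) + 2.7 = 8.5
ŷ3 = (-0.6)·(1) + (-1.4)·(-5) + 2.7 = 9.1
errors² = [0.16, 0.16, 1.21, 0.01]
MSE = 1.5400/4 = 0.385

0.385


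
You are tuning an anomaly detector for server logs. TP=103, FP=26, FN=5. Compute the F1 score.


Precision = 103/129 = 0.7984
Recall = 103/108 = 0.9537
F1 = 2·P·R/(P+R) = 2·TP/(2·TP+FP+FN) = 206/(206+26+5) = 206/237 = 0.8692

0.8692


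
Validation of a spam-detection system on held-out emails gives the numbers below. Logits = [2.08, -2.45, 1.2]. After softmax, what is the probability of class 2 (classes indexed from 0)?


Exponentials: e^2.08=8.0045, e^-2.45=0.0863, e^1.2=3.3201
Sum = 11.4109
Softmax = [0.7015, 0.0076, 0.291]
p[2] = 3.3201/11.4109 = 0.291

0.291


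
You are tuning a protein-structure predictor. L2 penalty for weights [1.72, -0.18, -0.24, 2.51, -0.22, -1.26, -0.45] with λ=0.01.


‖w‖₂² = (1.72)² + (-0.18)² + (-0.24)² + (2.51)² + (-0.22)² + (-1.26)² + (-0.45)²
     = 2.9584 + 0.0324 + 0.0576 + 6.3001 + 0.0484 + 1.5876 + 0.2025
     = 11.187
λ·‖w‖₂² = 0.01·11.187 = 0.11187

0.11187


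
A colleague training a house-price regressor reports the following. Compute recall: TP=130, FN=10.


Recall = TP/(TP+FN)
= 130/(130+10)
= 130/140 = 92.86%

92.86%


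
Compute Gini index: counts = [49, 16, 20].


Probabilities: [49/85, 16/85, 20/85] ≈ [0.5765, 0.1882, 0.2353]
Σpᵢ² = (2401 + 256 + 400)/85² = 3057/7225
Gini = 1 - Σpᵢ² = 1 - 3057/7225 = 0.5769

0.5769


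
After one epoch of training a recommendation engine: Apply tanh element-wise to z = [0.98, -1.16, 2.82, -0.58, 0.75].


tanh(0.98) = 0.7531
tanh(-1.16) = -0.821
tanh(2.82) = 0.9929
tanh(-0.58) = -0.5227
tanh(0.75) = 0.6351
result = [0.7531, -0.821, 0.9929, -0.5227, 0.6351]

[0.7531, -0.821, 0.9929, -0.5227, 0.6351]


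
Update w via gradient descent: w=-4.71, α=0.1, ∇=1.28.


w_new = w - α·∇
= -4.71 - 0.1·1.28
= -4.71 - 0.128
= -4.838

-4.838


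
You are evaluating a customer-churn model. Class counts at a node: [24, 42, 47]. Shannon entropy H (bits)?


Probabilities: [24/113, 42/113, 47/113] ≈ [0.2124, 0.3717, 0.4159]
H = -((24/113)·log₂(24/113) + (42/113)·log₂(42/113) + (47/113)·log₂(47/113))
  = 1.5318 bits

1.5318 bits


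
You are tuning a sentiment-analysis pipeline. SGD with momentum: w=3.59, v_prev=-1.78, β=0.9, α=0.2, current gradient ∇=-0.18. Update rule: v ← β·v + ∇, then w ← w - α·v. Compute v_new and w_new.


v_new = 0.9·-1.78 - 0.18 = -1.602 - 0.18 = -1.782
w_new = 3.59 - 0.2·-1.782 = 3.59 + 0.3564 = 3.9464

v_new=-1.782, w_new=3.9464


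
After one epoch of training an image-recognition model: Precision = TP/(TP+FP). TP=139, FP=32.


Precision = TP/(TP+FP)
= 139/(139+32)
= 139/171 = 81.29%

81.29%


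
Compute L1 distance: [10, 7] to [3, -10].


d = |10-3| + |7+ 10|
  = 7 + 17
  = 24

24


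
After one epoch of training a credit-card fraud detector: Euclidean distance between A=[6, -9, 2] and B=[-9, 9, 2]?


d = √((6+ 9)² + (-9-9)² + (2-2)²)
  = √(225 + 324 + 0)
  = √549 = 23.4307

23.4307


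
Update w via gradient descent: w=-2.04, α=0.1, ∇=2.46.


w_new = w - α·∇
= -2.04 - 0.1·2.46
= -2.04 - 0.246
= -2.286

-2.286


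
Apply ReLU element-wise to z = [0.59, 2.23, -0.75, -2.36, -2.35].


ReLU(0.59) = max(0, 0.59) = 0.59
ReLU(2.23) = max(0, 2.23) = 2.23
ReLU(-0.75) = max(0, -0.75) = 0.0
ReLU(-2.36) = max(0, -2.36) = 0.0
ReLU(-2.35) = max(0, -2.35) = 0.0
result = [0.59, 2.23, 0.0, 0.0, 0.0]

[0.59, 2.23, 0.0, 0.0, 0.0]


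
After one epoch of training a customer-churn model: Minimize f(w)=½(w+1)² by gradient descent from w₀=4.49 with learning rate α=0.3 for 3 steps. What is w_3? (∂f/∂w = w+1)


step 1: grad = 4.49+1 = 5.49; w = 4.49 - 0.3·(5.49) = 2.843
step 2: grad = 2.843+1 = 3.843; w = 2.843 - 0.3·(3.843) = 1.6901
step 3: grad = 1.6901+1 = 2.6901; w = 1.6901 - 0.3·(2.6901) = 0.88307

0.88307


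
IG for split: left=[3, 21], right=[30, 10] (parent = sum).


Parent = [33, 31], H_parent = 0.9993
H_left = 0.5436 (n=24), H_right = 0.8113 (n=40)
H_children = (24/64)·0.5436 + (40/64)·0.8113 = 0.7109
IG = 0.9993 - 0.7109 = 0.2884

0.2884


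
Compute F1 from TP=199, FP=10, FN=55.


Precision = 199/209 = 0.9522
Recall = 199/254 = 0.7835
F1 = 2·P·R/(P+R) = 2·TP/(2·TP+FP+FN) = 398/(398+10+55) = 398/463 = 0.8596

0.8596


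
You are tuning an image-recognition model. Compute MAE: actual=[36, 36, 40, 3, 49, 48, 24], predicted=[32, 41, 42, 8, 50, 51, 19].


Absolute errors: |36-32|=4, |36-41|=5, |40-42|=2, |3-8|=5, |49-50|=1, |48-51|=3, |24-19|=5
Sum = 25
MAE = 25/7 = 25/7

25/7


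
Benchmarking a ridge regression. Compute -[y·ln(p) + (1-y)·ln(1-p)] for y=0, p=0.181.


BCE = -[y·ln(p) + (1-y)·ln(1-p)]
= -0 - 1·ln(1-0.181)
= -ln(0.819) = 0.1997

0.1997


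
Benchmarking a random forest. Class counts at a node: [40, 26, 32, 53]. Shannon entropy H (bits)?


Probabilities: [40/151, 26/151, 32/151, 53/151] ≈ [0.2649, 0.1722, 0.2119, 0.351]
H = -((40/151)·log₂(40/151) + (26/151)·log₂(26/151) + (32/151)·log₂(32/151) + (53/151)·log₂(53/151))
  = 1.9492 bits

1.9492 bits


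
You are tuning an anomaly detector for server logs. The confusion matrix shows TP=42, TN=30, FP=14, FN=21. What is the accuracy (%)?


Accuracy = (TP+TN)/(TP+TN+FP+FN)
= (42+30)/(107)
= 72/107 = 67.29%

67.29%


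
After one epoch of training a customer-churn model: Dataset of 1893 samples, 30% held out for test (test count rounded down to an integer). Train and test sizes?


Test = ⌊1893·30/100⌋ = 567
Train = 1893 - 567 = 1326

Train: 1326, Test: 567


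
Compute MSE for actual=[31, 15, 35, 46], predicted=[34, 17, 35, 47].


Squared errors: (31-34)²=9, (15-17)²=4, (35-35)²=0, (46-47)²=1
Sum = 14
MSE = 14/4 = 7/2

7/2


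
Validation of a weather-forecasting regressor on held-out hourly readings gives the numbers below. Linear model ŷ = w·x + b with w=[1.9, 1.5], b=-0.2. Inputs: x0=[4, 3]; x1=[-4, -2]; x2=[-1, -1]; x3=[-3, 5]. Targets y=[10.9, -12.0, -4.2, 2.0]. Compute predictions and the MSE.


ŷ0 = (1.9)·(4) + (1.5)·(3) - 0.2 = 11.9
ŷ1 = (1.9)·(-4) + (1.5)·(-2) - 0.2 = -10.8
ŷ2 = (1.9)·(-1) + (1.5)·(-1) - 0.2 = -3.6
ŷ3 = (1.9)·(-3) + (1.5)·(5) - 0.2 = 1.6
errors² = [1.0, 1.44, 0.36, 0.16]
MSE = 2.9600/4 = 0.74

0.74


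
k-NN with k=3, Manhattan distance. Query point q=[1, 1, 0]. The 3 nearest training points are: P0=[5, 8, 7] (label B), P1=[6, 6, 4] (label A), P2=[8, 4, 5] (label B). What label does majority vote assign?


d(q,P0) = 18  (label B)
d(q,P1) = 14  (label A)
d(q,P2) = 15  (label B)
Votes: A=1, B=2
Majority → B

B


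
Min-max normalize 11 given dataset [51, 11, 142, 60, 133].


min=11, max=142
(11-11)/(142-11) = 0/131 = 0.0

0.0


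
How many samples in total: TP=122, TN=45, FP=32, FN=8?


Total = TP + TN + FP + FN
= 122 + 45 + 32 + 8
= 207
(Predicted positive: 154, predicted negative: 53)

207


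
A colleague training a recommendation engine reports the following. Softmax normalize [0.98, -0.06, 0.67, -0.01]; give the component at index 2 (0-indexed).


Exponentials: e^0.98=2.6645, e^-0.06=0.9418, e^0.67=1.9542, e^-0.01=0.99
Sum = 6.5505
Softmax = [0.4068, 0.1438, 0.2983, 0.1511]
p[2] = 1.9542/6.5505 = 0.2983

0.2983


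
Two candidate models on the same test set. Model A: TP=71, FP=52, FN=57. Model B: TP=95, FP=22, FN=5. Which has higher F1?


Model A: P=71/123=0.5772, R=71/128=0.5547, F1=2PR/(P+R)=2TP/(2TP+FP+FN)=142/251=0.5657
Model B: P=95/117=0.812, R=95/100=0.95, F1=2PR/(P+R)=2TP/(2TP+FP+FN)=190/217=0.8756
0.5657 < 0.8756 → Model B

Model B
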